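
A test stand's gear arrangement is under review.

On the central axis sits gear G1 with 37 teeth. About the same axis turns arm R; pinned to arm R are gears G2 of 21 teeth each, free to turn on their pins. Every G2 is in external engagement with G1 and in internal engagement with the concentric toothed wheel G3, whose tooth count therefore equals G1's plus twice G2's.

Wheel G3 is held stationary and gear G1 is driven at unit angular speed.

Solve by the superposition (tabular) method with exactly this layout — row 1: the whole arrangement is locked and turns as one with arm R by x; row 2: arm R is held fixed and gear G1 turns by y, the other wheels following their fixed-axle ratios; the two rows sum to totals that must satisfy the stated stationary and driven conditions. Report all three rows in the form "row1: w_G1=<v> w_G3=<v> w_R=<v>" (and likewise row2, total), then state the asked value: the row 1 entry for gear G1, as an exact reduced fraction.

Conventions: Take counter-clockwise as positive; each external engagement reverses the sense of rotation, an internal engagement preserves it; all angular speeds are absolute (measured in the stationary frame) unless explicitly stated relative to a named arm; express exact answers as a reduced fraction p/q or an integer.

row1: w_G1=37/116 w_G3=37/116 w_R=37/116
row2: w_G1=79/116 w_G3=-37/116 w_R=0
total: w_G1=1 w_G3=0 w_R=37/116
asked value: 37/116

recognized (axles ride arm R): planetary set, 37/21/79 teeth
row 1 — lock + rotate with arm: ω_sun = ω_ring = ω_arm = x
row 2: sun turns y, ring = −(37/79)·y, arm 0
boundary: total ω_ring = x − (37/79)·y = 0 and total ω_sun = x + y = 1  ⇒  y = 79/116, x = 37/116
row 2 ring = −(37/79)·79/116 = -37/116
totals (row 1 + row 2): sun 37/116 + 79/116 = 1, ring 37/116 + (-37/116) = 0, arm 37/116 + 0 = 37/116
asked cell (row1, sun) = 37/116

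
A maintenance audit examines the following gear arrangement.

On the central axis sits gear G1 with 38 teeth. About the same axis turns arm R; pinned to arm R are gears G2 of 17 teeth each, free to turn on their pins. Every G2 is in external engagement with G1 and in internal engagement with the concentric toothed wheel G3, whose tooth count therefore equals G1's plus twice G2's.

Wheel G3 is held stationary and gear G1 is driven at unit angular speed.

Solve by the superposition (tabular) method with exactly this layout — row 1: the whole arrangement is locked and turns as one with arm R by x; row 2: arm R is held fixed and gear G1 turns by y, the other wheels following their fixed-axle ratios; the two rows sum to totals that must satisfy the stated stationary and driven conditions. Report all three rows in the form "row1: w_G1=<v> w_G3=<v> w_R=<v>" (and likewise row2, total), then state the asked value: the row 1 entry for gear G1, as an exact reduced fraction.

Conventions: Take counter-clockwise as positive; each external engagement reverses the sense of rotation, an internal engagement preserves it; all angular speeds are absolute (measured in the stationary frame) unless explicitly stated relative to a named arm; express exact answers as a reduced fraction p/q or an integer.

recognized (axles ride arm R): planetary set, 38/17/72 teeth
row 1: whole set turns with the arm by x
row 2 — arm fixed, fixed-axis ratios: sun y, ring −(38/72)·y, arm 0
boundary: total ω_ring = x − (38/72)·y = 0 and total ω_sun = x + y = 1  ⇒  y = 36/55, x = 19/55
row 2 ring = −(38/72)·36/55 = -19/55
totals (row 1 + row 2): sun 19/55 + 36/55 = 1, ring 19/55 + (-19/55) = 0, arm 19/55 + 0 = 19/55
asked cell (row1, sun) = 19/55

row1: w_G1=19/55 w_G3=19/55 w_R=19/55
row2: w_G1=36/55 w_G3=-19/55 w_R=0
total: w_G1=1 w_G3=0 w_R=19/55
asked value: 19/55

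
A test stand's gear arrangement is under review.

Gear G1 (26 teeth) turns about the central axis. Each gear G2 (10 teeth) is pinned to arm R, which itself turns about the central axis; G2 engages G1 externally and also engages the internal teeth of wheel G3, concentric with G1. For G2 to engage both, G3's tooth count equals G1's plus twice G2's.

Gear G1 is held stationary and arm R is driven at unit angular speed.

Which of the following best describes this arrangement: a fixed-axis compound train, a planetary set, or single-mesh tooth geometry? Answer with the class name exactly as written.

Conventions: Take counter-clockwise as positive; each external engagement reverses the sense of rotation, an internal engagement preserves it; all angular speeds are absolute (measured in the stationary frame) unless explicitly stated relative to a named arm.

recognized (axles ride arm R): planetary set, 26/10/46 teeth
classification: planetary set

planetary set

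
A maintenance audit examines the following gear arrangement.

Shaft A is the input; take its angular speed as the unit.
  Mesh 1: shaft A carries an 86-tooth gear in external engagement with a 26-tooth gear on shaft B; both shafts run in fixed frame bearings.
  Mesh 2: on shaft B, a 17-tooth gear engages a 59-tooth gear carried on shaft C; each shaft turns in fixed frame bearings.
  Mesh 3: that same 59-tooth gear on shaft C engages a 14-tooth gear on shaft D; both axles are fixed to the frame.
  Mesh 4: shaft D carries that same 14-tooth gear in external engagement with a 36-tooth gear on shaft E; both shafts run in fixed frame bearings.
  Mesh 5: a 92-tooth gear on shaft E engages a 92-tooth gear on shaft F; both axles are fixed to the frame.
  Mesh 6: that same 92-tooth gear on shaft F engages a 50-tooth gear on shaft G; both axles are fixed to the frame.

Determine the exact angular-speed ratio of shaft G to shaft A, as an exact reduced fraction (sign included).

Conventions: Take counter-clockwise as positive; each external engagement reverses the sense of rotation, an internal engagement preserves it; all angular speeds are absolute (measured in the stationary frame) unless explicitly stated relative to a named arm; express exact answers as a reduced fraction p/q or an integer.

class = fixed-axis compound train [6 meshes; 6 ratios multiply, 6 sense flips]
mesh 1 [86T→26T]: running ratio 43/13, sense −
mesh 2 [17T→59T]: running ratio 731/767, sense +
mesh 3 [59T→14T]: running ratio 731/182, sense −
mesh 4 [14T→36T]: running ratio 731/468, sense +
mesh 5 [92T→92T]: running ratio 731/468, sense −
mesh 6 [92T→50T]: running ratio 16813/5850, sense +
ω_out/ω_in = 16813/5850

16813/5850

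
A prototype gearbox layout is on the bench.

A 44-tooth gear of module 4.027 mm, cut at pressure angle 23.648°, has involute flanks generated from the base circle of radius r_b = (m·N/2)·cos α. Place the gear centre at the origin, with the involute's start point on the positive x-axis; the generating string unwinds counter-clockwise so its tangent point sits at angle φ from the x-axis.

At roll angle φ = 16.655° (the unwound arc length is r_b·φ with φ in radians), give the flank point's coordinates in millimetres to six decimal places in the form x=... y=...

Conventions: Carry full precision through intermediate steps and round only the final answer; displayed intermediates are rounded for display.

single-mesh involute tooth geometry (44T wheel at module 4.027)
pitch radius r_p = m·N/2 = 4.027·44/2 = 88.594000
base radius r_b = r_p·cos α = 88.594000·cos 23.648° = 81.154497
roll angle φ = 16.655° = 0.29068459 rad
x = r_b·(cos φ + φ·sin φ) = 84.511085
y = r_b·(sin φ − φ·cos φ) = 0.658845

x=84.511085 y=0.658845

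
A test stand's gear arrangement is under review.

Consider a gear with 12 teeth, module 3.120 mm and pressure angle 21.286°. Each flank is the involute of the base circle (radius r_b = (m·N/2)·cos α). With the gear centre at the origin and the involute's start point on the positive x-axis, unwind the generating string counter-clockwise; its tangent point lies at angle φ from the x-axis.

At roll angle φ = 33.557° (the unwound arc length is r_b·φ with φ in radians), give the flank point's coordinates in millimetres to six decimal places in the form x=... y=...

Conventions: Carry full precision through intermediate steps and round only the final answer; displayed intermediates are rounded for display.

recognized (one wheel, involute flank): single-mesh tooth geometry, m = 3.120, N = 12
pitch radius r_p = m·N/2 = 3.120·12/2 = 18.720000
base radius r_b = r_p·cos α = 18.720000·cos 21.286° = 17.442921
roll angle φ = 33.557° = 0.58568014 rad
x = r_b·(cos φ + φ·sin φ) = 20.182865
y = r_b·(sin φ − φ·cos φ) = 1.128518

x=20.182865 y=1.128518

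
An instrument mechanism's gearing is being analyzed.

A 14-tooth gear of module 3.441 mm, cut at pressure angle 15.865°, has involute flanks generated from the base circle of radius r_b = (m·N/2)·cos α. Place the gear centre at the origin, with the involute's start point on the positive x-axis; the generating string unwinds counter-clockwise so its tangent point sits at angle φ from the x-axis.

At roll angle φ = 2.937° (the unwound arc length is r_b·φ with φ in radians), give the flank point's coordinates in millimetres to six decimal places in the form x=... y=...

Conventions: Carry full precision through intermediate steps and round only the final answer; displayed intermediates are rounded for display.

x=23.199910 y=0.001040

topology: single-mesh involute geometry — m = 3.441, N = 14
pitch radius r_p = m·N/2 = 3.441·14/2 = 24.087000
base radius r_b = r_p·cos α = 24.087000·cos 15.865° = 23.169490
roll angle φ = 2.937° = 0.05126032 rad
x = r_b·(cos φ + φ·sin φ) = 23.199910
y = r_b·(sin φ − φ·cos φ) = 0.001040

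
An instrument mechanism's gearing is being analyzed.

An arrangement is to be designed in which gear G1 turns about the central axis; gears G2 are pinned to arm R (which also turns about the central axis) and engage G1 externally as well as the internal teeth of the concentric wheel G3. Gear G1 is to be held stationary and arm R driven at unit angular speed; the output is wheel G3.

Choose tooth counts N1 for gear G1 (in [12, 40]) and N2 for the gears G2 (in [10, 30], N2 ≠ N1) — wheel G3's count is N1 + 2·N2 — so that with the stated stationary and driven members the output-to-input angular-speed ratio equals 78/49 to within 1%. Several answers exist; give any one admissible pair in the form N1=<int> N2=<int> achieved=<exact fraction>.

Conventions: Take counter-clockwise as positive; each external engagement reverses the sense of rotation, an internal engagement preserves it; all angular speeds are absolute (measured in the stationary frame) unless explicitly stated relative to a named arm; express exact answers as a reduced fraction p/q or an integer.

N1=29 N2=10 achieved=78/49

class = planetary set [ratio 78/49 wanted; Willis about the carrier]
Willis with ω_sun = 0: ω_ring/ω_arm = (N1+N3)/N3; set equal to 78/49  ⇒  N3/N1 = 1/(78/49 − 1) = 49/29
N3 = N1 + 2·N2  ⇒  N2/N1 = (N3/N1 − 1)/2 = (49/29 − 1)/2 = 10/29
smallest multiple with N1 ≥ 12 and N2 ≥ 10: k = 1  ⇒  N1 = 1·29 = 29, N2 = 1·10 = 10 (N1 ≤ 40, N2 ≤ 30, N2 ≠ N1 ✓), N3 = 29 + 2·10 = 49
check: (N1+N3)/N3 with N1 = 29, N3 = 49 gives 78/49; |achieved − target| = 0 ≤ 39/2450 ✓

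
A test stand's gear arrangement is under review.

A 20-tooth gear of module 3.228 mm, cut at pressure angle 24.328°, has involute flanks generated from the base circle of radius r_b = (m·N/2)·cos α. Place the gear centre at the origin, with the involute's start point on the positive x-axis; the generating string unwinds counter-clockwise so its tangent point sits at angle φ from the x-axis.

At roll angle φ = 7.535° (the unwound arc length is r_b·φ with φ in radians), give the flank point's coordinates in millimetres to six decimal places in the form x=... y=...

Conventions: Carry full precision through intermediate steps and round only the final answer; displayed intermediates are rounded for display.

x=29.666858 y=0.022262

topology: single-mesh involute geometry — m = 3.228, N = 20
pitch radius r_p = m·N/2 = 3.228·20/2 = 32.280000
base radius r_b = r_p·cos α = 32.280000·cos 24.328° = 29.413603
roll angle φ = 7.535° = 0.13151056 rad
x = r_b·(cos φ + φ·sin φ) = 29.666858
y = r_b·(sin φ − φ·cos φ) = 0.022262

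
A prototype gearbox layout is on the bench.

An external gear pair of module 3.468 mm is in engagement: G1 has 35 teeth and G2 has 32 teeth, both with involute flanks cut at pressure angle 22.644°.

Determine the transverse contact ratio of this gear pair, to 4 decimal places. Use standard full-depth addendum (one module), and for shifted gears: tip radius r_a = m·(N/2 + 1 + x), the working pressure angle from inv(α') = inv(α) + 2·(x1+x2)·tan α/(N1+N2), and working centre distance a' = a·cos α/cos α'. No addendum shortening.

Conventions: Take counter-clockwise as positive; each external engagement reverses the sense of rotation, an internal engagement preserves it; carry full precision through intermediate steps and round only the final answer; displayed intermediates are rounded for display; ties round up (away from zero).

topology: single-mesh involute geometry — m = 3.468, 35T/32T pair
base radii: r_b1 = 56.011701, r_b2 = 51.210698
tip radii: r_a1 = 64.158000, r_a2 = 58.956000
no profile shift: α' = α, a' = a
action lengths: √(r_a1²−r_b1²) = 31.287990, √(r_a2²−r_b2²) = 29.210860
base pitch p_b = π·m·cos α = 10.055197
CR = (31.287990 + 29.210860 − 116.178000·sin 22.64400°)/10.055197 = 1.568327
contact ratio ≈ 1.5683

1.5683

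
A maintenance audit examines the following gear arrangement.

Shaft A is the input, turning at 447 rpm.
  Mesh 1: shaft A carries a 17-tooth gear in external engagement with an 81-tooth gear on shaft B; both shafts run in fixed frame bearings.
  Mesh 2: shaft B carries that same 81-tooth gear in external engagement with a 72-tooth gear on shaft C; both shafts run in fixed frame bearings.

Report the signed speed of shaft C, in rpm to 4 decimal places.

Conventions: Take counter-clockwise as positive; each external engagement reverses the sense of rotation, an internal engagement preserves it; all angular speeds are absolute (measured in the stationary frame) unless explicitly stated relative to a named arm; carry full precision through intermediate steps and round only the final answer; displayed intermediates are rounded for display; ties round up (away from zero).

recognized (3 fixed axles, 2 meshes): fixed-axis compound train
mesh 1 [17T→81T]: ω = 447.0000×17/81 = 93.8148 rpm, sense flips to −
mesh 2 [81T→72T]: ω = 93.8148×81/72 = 105.5417 rpm, sense flips to +
signed output speed = +105.5417 rpm

+105.5417 rpm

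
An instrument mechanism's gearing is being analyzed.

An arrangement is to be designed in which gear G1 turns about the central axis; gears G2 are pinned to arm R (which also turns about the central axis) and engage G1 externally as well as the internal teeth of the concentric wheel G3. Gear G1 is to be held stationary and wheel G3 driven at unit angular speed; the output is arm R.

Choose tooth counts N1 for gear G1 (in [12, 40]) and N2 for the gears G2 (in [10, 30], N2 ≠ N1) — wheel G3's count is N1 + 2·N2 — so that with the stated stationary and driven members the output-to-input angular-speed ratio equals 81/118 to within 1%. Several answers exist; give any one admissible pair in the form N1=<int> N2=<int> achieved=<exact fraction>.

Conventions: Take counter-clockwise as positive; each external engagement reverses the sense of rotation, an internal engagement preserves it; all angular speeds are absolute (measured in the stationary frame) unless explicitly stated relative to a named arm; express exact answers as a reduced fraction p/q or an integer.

N1=37 N2=22 achieved=81/118

planetary set to be sized for 81/118 (Willis relation)
Willis with ω_sun = 0: ω_arm/ω_ring = N3/(N1+N3); set equal to 81/118  ⇒  N3/N1 = (81/118)/(1 − 81/118) = 81/37
N3 = N1 + 2·N2  ⇒  N2/N1 = (N3/N1 − 1)/2 = (81/37 − 1)/2 = 22/37
smallest multiple with N1 ≥ 12 and N2 ≥ 10: k = 1  ⇒  N1 = 1·37 = 37, N2 = 1·22 = 22 (N1 ≤ 40, N2 ≤ 30, N2 ≠ N1 ✓), N3 = 37 + 2·22 = 81
check: N3/(N1+N3) with N1 = 37, N3 = 81 gives 81/118; |achieved − target| = 0 ≤ 81/11800 ✓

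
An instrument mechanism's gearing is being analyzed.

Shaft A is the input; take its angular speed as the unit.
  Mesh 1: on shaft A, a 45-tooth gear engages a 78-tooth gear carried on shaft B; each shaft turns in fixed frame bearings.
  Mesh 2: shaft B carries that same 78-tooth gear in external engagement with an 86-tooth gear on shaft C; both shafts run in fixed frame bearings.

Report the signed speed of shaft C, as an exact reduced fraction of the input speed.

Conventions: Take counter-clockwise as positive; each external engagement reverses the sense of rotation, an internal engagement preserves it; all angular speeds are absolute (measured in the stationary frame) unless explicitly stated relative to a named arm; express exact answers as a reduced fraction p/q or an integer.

2-mesh fixed-axis compound train (all bearings frame-fixed)
mesh 1 [45T→78T]: |ω|/ω_in = 1×45/78 = 15/26, sense flips to −
mesh 2 [78T→86T]: |ω|/ω_in = (15/26)×78/86 = 45/86, sense flips to +
signed output speed (× input speed) = 45/86

45/86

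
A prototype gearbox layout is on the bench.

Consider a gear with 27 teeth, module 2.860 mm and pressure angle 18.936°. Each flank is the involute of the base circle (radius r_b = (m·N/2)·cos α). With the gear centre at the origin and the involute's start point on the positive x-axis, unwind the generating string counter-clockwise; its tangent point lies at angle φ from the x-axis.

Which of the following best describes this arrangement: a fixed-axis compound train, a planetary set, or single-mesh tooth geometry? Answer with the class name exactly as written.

recognized (one wheel, involute flank): single-mesh tooth geometry, m = 2.860, N = 27
classification: single-mesh tooth geometry

single-mesh tooth geometry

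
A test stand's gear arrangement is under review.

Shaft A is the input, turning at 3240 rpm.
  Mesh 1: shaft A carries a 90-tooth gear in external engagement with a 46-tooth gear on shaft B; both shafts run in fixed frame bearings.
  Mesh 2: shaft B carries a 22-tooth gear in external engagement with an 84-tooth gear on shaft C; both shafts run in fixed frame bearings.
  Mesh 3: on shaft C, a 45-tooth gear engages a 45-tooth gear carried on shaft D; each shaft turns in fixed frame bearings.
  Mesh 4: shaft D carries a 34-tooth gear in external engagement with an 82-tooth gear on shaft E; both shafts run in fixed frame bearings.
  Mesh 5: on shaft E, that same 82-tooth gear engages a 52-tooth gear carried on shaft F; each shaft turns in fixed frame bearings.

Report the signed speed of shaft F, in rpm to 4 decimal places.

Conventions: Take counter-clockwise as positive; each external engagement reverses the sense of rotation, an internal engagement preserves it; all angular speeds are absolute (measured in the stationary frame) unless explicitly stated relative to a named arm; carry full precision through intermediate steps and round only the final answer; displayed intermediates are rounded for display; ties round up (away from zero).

-1085.5471 rpm

recognized (6 fixed axles, 5 meshes): fixed-axis compound train
mesh 1 [90T→46T]: ω = 3240.0000×90/46 = 6339.1304 rpm, sense flips to −
mesh 2 [22T→84T]: ω = 6339.1304×22/84 = 1660.2484 rpm, sense flips to +
mesh 3 [45T→45T]: ω = 1660.2484×45/45 = 1660.2484 rpm, sense flips to −
mesh 4 [34T→82T]: ω = 1660.2484×34/82 = 688.3957 rpm, sense flips to +
mesh 5 [82T→52T]: ω = 688.3957×82/52 = 1085.5471 rpm, sense flips to −
signed output speed = -1085.5471 rpm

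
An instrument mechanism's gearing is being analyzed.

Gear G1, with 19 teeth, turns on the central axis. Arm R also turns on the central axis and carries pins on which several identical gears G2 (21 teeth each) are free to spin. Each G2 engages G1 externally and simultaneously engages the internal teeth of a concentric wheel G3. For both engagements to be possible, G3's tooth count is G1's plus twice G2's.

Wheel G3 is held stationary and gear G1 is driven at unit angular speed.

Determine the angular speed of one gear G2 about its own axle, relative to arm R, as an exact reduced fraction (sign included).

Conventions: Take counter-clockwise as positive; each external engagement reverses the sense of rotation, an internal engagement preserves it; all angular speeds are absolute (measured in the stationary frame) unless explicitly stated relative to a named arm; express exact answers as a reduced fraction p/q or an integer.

-1159/1680

recognized (axles ride arm R): planetary set, 19/21/61 teeth
ring teeth: 19 + 2·21 = 61
19(ω_sun−ω_arm) = −61(ω_ring−ω_arm),  ω_ring = 0, ω_sun = 1
19(1−ω_arm) = −61(0−ω_arm)  ⇒  80·ω_arm = 19  ⇒  ω_arm = 19/80
sun–planet mesh: 19·(1−19/80) = −21·(ω_p−ω_arm)  ⇒  ω_p−ω_arm = -1159/1680
exact speed ratio = -1159/1680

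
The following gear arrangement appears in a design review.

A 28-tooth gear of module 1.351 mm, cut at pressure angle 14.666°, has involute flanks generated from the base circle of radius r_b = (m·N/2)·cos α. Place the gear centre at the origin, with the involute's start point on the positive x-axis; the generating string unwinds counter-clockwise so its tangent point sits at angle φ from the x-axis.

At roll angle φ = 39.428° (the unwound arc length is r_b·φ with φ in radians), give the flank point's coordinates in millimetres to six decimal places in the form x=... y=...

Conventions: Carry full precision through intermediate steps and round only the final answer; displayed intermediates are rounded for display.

x=22.130611 y=1.895028

single-mesh involute tooth geometry (28T wheel at module 1.351)
pitch radius r_p = m·N/2 = 1.351·28/2 = 18.914000
base radius r_b = r_p·cos α = 18.914000·cos 14.666° = 18.297747
roll angle φ = 39.428° = 0.68814842 rad
x = r_b·(cos φ + φ·sin φ) = 22.130611
y = r_b·(sin φ − φ·cos φ) = 1.895028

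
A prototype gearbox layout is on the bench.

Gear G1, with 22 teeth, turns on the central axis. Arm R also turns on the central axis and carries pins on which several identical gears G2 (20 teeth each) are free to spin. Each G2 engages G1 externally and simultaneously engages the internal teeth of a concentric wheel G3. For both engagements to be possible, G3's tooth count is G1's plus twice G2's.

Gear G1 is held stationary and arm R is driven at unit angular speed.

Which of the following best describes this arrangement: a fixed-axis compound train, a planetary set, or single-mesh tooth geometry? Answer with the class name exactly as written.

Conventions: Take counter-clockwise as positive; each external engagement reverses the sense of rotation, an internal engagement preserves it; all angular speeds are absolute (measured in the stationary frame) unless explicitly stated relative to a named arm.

topology: planetary set — G1 22T / G2 20T / G3 62T, arm = carrier (Willis)
classification: planetary set

planetary set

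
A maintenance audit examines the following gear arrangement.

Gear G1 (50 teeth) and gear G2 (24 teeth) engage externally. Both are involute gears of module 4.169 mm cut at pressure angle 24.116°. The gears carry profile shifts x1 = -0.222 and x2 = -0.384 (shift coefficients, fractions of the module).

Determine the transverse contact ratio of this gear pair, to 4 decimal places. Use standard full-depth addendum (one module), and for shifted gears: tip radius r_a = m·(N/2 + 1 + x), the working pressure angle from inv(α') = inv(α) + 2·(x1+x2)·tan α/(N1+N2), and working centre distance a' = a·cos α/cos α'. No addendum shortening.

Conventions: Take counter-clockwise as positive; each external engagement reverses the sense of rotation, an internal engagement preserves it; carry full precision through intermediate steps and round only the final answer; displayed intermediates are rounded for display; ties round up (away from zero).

topology: single-mesh involute geometry — m = 4.169, 50T/24T pair
base radii: r_b1 = 95.128254, r_b2 = 45.661562
tip radii: r_a1 = 107.468482, r_a2 = 52.596104
inv(α') = inv(24.116°) + 2·(-0.222-0.384)·tan α/(50+24) = 0.01942129  ⇒  α' = 21.77547°
a' = a·cos α / cos α' = 154.2530·cos 24.116°/cos 21.77547° = 151.607838
action lengths: √(r_a1²−r_b1²) = 50.000899, √(r_a2²−r_b2²) = 26.103102
base pitch p_b = π·m·cos α = 11.954169
CR = (50.000899 + 26.103102 − 151.607838·sin 21.77547°)/11.954169 = 1.661511
contact ratio ≈ 1.6615

1.6615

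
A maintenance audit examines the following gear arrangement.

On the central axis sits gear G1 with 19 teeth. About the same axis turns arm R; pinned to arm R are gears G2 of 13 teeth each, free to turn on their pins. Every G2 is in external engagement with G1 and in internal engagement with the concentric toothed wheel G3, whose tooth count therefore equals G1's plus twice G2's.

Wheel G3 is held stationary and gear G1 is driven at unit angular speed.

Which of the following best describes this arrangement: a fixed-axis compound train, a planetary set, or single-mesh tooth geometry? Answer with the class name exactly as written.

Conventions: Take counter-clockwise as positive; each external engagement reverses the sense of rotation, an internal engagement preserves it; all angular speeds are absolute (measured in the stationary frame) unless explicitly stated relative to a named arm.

recognized (axles ride arm R): planetary set, 19/13/45 teeth
classification: planetary set

planetary set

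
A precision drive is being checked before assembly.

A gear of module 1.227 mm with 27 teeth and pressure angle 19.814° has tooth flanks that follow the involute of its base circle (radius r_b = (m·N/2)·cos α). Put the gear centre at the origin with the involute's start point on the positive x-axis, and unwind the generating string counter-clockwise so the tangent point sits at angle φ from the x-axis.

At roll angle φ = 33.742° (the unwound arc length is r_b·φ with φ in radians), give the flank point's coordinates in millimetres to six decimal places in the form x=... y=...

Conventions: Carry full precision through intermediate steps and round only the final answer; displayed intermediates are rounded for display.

x=18.056367 y=1.024615

topology: single-mesh involute geometry — m = 1.227, N = 27
pitch radius r_p = m·N/2 = 1.227·27/2 = 16.564500
base radius r_b = r_p·cos α = 16.564500·cos 19.814° = 15.583848
roll angle φ = 33.742° = 0.58890900 rad
x = r_b·(cos φ + φ·sin φ) = 18.056367
y = r_b·(sin φ − φ·cos φ) = 1.024615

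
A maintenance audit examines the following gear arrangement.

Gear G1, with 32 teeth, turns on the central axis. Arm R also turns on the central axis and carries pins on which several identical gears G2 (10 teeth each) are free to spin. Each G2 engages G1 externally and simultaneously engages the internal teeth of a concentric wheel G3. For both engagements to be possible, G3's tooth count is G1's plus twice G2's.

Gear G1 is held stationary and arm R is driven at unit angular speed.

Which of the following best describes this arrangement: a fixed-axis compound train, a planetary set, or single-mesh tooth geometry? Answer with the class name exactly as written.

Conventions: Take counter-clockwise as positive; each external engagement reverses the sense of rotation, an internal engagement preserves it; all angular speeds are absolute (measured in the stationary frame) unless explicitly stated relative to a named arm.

planetary set

class = planetary set [G3 = 32+2·10 = 52; Willis about the carrier]
classification: planetary set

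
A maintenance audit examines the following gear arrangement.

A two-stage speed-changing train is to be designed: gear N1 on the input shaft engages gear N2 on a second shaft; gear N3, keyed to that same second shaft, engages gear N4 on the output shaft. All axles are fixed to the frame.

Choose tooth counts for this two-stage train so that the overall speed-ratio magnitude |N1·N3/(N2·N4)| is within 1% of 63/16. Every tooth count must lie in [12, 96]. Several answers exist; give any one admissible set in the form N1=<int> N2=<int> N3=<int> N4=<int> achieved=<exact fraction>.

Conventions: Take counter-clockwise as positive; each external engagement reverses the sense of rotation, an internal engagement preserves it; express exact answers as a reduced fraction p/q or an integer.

N1=21 N2=12 N3=27 N4=12 achieved=63/16

2-stage fixed-axis compound train for ratio 63/16
target = 63/16 in lowest terms: an exact hit needs N1·N3 = k·63 and N2·N4 = k·16 for one integer k, every count in [12, 96]; additionally prefer no 1:1 stage (N1 ≠ N2, N3 ≠ N4)
k = 1…8: no 1:1-free in-range split of k·63 and k·16 into factor pairs; take k = 9
k = 9: N1·N3 = 567 = 21·27, N2·N4 = 144 = 12·12
achieved = 21·27/(12·12) = 63/16; |achieved − target| = 0 ≤ 63/1600 ✓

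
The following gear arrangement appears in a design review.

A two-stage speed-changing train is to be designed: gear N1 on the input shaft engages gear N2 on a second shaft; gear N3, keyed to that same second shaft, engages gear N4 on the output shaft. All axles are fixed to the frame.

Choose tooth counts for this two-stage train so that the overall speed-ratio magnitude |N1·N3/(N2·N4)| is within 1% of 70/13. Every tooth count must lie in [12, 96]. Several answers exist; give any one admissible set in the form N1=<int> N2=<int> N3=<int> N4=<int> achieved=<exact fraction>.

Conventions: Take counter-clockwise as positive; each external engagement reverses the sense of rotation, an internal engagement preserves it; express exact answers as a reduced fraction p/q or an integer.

design class (target 70/13): fixed-axis compound train
target = 70/13 in lowest terms: an exact hit needs N1·N3 = k·70 and N2·N4 = k·13 for one integer k, every count in [12, 96]; additionally prefer no 1:1 stage (N1 ≠ N2, N3 ≠ N4)
k = 1…11: no 1:1-free in-range split of k·70 and k·13 into factor pairs; take k = 12
k = 12: N1·N3 = 840 = 12·70, N2·N4 = 156 = 13·12
achieved = 12·70/(13·12) = 70/13; |achieved − target| = 0 ≤ 7/130 ✓

N1=12 N2=13 N3=70 N4=12 achieved=70/13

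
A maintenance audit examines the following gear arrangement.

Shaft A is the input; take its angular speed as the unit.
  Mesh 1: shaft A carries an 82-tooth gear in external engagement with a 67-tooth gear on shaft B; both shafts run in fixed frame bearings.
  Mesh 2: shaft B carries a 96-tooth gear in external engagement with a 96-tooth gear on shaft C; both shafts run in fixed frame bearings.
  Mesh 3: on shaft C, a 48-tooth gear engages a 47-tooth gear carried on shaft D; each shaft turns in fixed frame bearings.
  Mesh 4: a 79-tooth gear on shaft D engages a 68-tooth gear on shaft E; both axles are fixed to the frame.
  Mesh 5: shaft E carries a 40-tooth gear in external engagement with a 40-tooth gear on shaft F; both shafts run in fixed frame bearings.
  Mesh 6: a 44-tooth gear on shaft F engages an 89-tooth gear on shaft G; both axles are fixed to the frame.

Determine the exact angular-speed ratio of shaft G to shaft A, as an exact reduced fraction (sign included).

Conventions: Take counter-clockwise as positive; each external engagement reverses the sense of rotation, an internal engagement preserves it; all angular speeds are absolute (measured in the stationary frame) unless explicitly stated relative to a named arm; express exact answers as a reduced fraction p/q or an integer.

3420384/4764437

class = fixed-axis compound train [6 meshes; 6 ratios multiply, 6 sense flips]
mesh 1 [82T→67T]: running ratio 82/67, sense −
mesh 2 [96T→96T]: running ratio 82/67, sense +
mesh 3 [48T→47T]: running ratio 3936/3149, sense −
mesh 4 [79T→68T]: running ratio 77736/53533, sense +
mesh 5 [40T→40T]: running ratio 77736/53533, sense −
mesh 6 [44T→89T]: running ratio 3420384/4764437, sense +
ω_out/ω_in = 3420384/4764437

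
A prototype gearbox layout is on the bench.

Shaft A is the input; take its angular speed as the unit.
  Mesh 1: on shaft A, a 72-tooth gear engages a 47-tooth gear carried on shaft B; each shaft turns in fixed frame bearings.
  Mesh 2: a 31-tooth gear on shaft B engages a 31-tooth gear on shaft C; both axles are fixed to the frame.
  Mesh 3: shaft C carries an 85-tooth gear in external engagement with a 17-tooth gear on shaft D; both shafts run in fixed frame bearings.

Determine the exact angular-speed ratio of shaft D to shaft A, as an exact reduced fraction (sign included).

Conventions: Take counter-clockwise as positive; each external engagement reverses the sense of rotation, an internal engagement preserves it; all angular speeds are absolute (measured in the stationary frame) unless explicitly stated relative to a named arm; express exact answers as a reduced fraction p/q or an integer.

-360/47

class = fixed-axis compound train [3 meshes; 3 ratios multiply, 3 sense flips]
mesh 1 [72T→47T]: running ratio 72/47, sense −
mesh 2 [31T→31T]: running ratio 72/47, sense +
mesh 3 [85T→17T]: running ratio 360/47, sense −
ω_out/ω_in = -360/47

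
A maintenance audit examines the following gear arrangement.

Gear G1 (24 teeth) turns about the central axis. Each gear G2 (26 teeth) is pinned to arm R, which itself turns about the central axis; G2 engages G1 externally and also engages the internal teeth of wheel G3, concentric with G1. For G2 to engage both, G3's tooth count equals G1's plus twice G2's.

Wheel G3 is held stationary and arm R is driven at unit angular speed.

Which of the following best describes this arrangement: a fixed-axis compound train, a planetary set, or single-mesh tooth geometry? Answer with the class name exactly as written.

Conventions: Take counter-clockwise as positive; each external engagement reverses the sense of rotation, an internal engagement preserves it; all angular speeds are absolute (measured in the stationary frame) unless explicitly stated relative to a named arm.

planetary set

recognized (axles ride arm R): planetary set, 24/26/76 teeth
classification: planetary set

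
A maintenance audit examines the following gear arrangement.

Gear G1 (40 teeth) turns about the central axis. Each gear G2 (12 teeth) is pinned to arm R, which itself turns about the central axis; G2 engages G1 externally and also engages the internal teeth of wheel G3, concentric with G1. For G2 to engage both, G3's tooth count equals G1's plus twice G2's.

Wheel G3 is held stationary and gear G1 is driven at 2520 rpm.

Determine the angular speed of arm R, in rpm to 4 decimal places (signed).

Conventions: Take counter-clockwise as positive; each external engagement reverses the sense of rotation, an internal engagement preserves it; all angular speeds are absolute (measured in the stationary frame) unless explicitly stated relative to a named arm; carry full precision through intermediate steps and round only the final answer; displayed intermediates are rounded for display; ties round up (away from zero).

+969.2308 rpm

class = planetary set [G3 = 40+2·12 = 64; Willis about the carrier]
normalise by the input: solve with ω_sun = 1, then scale by 2520 rpm
ring teeth: 40 + 2·12 = 64
40(ω_sun−ω_arm) = −64(ω_ring−ω_arm),  ω_ring = 0, ω_sun = 1
40(1−ω_arm) = −64(0−ω_arm)  ⇒  104·ω_arm = 40  ⇒  ω_arm = 5/13
scale: ω_arm = 5/13 × 2520 rpm = +969.2308 rpm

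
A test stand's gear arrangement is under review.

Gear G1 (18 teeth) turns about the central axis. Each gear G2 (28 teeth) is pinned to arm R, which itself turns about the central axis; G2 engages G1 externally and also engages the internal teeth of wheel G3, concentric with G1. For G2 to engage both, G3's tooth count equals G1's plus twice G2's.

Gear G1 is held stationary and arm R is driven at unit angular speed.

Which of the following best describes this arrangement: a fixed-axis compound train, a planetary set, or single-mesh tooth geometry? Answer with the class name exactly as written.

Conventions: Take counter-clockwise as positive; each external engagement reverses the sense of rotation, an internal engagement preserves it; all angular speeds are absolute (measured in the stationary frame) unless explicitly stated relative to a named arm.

topology: planetary set — G1 18T / G2 28T / G3 74T, arm = carrier (Willis)
classification: planetary set

planetary set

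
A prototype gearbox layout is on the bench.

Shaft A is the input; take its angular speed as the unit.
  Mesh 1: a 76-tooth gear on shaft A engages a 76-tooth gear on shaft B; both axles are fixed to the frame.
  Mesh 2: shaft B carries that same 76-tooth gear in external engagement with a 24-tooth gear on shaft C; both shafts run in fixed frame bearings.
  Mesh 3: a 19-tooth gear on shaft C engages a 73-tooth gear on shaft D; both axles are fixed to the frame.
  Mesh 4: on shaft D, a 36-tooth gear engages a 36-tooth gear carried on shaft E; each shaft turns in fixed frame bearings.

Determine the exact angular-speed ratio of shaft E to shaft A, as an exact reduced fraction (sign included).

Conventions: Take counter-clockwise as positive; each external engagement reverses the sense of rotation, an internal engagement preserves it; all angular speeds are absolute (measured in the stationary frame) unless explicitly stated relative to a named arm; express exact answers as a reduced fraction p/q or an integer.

361/438

class = fixed-axis compound train [4 meshes; 4 ratios multiply, 4 sense flips]
mesh 1 [76T→76T]: running ratio 1, sense −
mesh 2 [76T→24T]: running ratio 19/6, sense +
mesh 3 [19T→73T]: running ratio 361/438, sense −
mesh 4 [36T→36T]: running ratio 361/438, sense +
ω_out/ω_in = 361/438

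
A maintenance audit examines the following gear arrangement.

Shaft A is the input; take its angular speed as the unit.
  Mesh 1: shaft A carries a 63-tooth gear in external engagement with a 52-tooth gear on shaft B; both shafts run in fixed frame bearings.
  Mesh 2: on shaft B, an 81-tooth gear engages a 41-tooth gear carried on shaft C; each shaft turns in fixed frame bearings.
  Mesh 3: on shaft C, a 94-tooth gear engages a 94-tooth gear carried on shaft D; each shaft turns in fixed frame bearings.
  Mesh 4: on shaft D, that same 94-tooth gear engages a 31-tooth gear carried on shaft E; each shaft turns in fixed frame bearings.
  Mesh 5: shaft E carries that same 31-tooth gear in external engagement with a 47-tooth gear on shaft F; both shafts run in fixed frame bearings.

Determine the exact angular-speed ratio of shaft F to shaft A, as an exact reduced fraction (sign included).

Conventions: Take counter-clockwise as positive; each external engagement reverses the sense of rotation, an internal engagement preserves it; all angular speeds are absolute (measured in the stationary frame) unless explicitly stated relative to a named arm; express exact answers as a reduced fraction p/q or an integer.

-5103/1066

class = fixed-axis compound train [5 meshes; 5 ratios multiply, 5 sense flips]
mesh 1 [63T→52T]: running ratio 63/52, sense −
mesh 2 [81T→41T]: running ratio 5103/2132, sense +
mesh 3 [94T→94T]: running ratio 5103/2132, sense −
mesh 4 [94T→31T]: running ratio 239841/33046, sense +
mesh 5 [31T→47T]: running ratio 5103/1066, sense −
ω_out/ω_in = -5103/1066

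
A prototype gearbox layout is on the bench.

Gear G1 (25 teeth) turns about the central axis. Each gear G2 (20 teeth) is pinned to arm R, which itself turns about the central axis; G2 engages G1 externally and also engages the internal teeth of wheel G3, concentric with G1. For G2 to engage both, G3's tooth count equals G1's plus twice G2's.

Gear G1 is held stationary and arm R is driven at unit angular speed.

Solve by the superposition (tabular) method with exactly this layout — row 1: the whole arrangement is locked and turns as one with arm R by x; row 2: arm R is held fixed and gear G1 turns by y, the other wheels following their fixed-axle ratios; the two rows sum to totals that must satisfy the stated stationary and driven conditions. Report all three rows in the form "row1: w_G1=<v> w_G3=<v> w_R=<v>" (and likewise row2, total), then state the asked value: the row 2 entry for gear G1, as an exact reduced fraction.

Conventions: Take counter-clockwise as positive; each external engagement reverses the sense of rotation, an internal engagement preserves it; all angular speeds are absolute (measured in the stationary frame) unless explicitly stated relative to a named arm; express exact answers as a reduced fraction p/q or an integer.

class = planetary set [G3 = 25+2·20 = 65; Willis about the carrier]
row 1 (train locked, turned with arm): all members turn x
row 2 (arm held, sun turns y): ω_ring = −(25/65)·y, ω_arm = 0
boundary: total ω_sun = x + y = 0 and total ω_arm = x = 1  ⇒  y = -1, x = 1
row 2 ring = −(25/65)·(-1) = 5/13
totals (row 1 + row 2): sun 1 + (-1) = 0, ring 1 + 5/13 = 18/13, arm 1 + 0 = 1
asked cell (row2, sun) = -1

row1: w_G1=1 w_G3=1 w_R=1
row2: w_G1=-1 w_G3=5/13 w_R=0
total: w_G1=0 w_G3=18/13 w_R=1
asked value: -1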